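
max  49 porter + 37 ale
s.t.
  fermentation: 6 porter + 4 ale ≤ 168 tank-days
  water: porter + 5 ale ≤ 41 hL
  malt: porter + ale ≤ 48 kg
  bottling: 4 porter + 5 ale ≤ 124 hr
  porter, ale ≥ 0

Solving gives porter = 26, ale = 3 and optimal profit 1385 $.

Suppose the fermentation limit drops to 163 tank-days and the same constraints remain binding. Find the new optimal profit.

1345

Binding: fermentation and water. Non-binding: malt (19 unused), bottling (5 unused).
Since malt, bottling are not tight, their duals are 0.
The binding rows give the dual system: 6·y_fermentation + 1·y_water = 49 and 4·y_fermentation + 5·y_water = 37.
Solving: y_fermentation = 8, y_water = 1.
Δz = y_fermentation·Δb = 8 × (-5) = -40, so new z* = 1385 − 40 = 1345.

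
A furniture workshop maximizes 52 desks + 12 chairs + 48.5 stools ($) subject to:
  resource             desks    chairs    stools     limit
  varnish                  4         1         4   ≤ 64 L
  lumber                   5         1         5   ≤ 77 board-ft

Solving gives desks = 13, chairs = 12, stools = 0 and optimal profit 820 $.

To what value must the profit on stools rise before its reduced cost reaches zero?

52

At the optimum: varnish uses 64 of 64 (binding); lumber uses 77 of 77 (binding).
The binding rows give the dual system: 4·y_varnish + 5·y_lumber = 52 and 1·y_varnish + 1·y_lumber = 12.
This yields shadow prices y_varnish = 8, y_lumber = 4.
stools enters the basis when its profit ≥ yᵀa₃ = 8·4 + 4·5 = 52.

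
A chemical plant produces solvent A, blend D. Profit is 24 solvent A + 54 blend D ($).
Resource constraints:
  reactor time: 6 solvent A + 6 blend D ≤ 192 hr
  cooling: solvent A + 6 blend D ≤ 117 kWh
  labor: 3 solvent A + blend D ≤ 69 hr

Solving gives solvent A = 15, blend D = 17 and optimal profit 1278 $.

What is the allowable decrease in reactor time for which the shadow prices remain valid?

75

Binding constraints: reactor time, cooling. The basis is B = [[6,6],[1,6]] with det 30.
Per unit decrease in reactor time, x* moves by d = (-0.2, 0.0333).
The basis stays optimal until solvent A reaches 0; allowable decrease = 75 hr.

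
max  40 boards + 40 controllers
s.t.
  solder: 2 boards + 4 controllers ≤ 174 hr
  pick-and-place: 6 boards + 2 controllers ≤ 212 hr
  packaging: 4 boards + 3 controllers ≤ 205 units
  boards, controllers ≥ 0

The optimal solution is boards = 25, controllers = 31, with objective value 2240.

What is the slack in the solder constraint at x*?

solder used = 2·25 + 4·31 = 174; slack = 174 − 174 = 0.

0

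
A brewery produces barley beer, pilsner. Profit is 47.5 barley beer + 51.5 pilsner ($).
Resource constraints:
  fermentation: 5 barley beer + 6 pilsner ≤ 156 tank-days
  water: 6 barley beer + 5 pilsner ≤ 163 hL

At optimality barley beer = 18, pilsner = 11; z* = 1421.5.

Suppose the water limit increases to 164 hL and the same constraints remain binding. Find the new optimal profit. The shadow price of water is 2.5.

Δb = 1, so new z* = 1421.5 + (2.5)·(1) = 1421.5 + 2.5 = 1424.

1424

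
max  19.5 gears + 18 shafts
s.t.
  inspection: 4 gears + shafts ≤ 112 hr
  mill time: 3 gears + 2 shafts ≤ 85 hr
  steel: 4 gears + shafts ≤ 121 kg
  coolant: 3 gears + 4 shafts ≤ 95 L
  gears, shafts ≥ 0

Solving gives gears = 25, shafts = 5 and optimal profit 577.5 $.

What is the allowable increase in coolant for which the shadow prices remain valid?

75

Binding constraints: mill time, coolant. The basis is B = [[3,2],[3,4]] with det 6.
Per unit increase in coolant, x* moves by d = (-0.3333, 0.5).
The basis stays optimal until gears reaches 0; allowable increase = 75 L.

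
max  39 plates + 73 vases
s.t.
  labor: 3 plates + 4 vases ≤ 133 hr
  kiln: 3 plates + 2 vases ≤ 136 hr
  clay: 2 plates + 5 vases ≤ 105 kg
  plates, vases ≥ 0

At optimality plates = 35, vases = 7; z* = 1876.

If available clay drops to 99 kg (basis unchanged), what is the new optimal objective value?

1822

Binding: labor and clay. Non-binding: kiln (17 unused).
Slack constraints have shadow price 0 (complementary slackness).
The binding rows give the dual system: 3·y_labor + 2·y_clay = 39 and 4·y_labor + 5·y_clay = 73.
Solving: y_labor = 7, y_clay = 9.
Δz = y_clay·Δb = 9 × (-6) = -54, so new z* = 1876 − 54 = 1822.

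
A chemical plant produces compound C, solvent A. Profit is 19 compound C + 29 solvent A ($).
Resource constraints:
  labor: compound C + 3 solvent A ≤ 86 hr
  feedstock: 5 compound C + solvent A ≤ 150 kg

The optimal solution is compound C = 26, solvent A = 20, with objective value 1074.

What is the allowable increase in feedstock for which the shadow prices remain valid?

280

Binding constraints: labor, feedstock. The basis is B = [[1,3],[5,1]] with det -14.
Per unit increase in feedstock, x* moves by d = (0.2143, -0.0714).
The basis stays optimal until solvent A reaches 0; allowable increase = 280 kg.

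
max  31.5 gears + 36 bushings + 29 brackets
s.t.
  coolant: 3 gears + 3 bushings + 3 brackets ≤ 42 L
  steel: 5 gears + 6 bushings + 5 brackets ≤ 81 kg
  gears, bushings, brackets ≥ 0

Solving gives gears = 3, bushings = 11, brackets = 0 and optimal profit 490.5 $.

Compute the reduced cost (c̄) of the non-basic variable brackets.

-2.5

At the optimum: coolant uses 42 of 42 (binding); steel uses 81 of 81 (binding).
Dual feasibility on the basic columns requires 3·y_coolant + 5·y_steel = 31.5, 3·y_coolant + 6·y_steel = 36.
This yields shadow prices y_coolant = 3, y_steel = 4.5.
Reduced cost of brackets: c₃ − yᵀa₃ = 29 − (3·3 + 4.5·5) = 29 − 31.5 = -2.5.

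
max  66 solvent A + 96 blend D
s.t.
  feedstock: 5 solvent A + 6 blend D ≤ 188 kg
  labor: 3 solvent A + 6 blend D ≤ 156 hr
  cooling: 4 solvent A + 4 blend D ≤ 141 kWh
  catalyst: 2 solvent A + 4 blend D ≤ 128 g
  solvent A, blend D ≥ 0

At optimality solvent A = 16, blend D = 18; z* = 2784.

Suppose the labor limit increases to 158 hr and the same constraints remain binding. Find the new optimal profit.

2798

At the optimum: feedstock uses 188 of 188 (binding); labor uses 156 of 156 (binding); cooling uses 136 of 141 (slack = 5); catalyst uses 104 of 128 (slack = 24).
Slack constraints have shadow price 0 (complementary slackness).
From A_Bᵀ y = c: 5·y_feedstock + 3·y_labor = 66; 6·y_feedstock + 6·y_labor = 96.
→ y_feedstock = 9 and y_labor = 7.
Δz = y_labor·Δb = 7 × (2) = 14, so new z* = 2784 + 14 = 2798.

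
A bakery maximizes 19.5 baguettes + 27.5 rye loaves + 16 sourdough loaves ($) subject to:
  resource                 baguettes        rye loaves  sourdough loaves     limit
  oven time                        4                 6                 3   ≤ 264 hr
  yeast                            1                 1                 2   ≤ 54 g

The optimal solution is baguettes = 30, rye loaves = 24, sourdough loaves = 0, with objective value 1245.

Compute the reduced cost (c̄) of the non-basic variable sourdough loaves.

-3

Both oven time and yeast are binding at x*.
From A_Bᵀ y = c: 4·y_oven time + 1·y_yeast = 19.5; 6·y_oven time + 1·y_yeast = 27.5.
Solving: y_oven time = 4, y_yeast = 3.5.
Reduced cost of sourdough loaves: c₃ − yᵀa₃ = 16 − (4·3 + 3.5·2) = 16 − 19 = -3.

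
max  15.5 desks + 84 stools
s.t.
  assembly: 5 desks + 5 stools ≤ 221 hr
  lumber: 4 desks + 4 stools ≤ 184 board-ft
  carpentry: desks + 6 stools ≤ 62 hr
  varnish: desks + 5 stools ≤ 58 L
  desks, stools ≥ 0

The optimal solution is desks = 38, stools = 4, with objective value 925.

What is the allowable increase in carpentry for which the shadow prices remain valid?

7.6

Binding constraints: carpentry, varnish. The basis is B = [[1,6],[1,5]] with det -1.
Per unit increase in carpentry, x* moves by d = (-5, 1).
The basis stays optimal until desks reaches 0; allowable increase = 7.6 hr.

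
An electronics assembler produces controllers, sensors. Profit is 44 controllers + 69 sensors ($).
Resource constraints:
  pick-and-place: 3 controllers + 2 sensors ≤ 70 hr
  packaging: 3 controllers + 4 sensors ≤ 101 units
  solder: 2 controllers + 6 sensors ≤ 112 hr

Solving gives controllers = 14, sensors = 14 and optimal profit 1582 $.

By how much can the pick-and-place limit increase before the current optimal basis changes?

4.2

Binding constraints: pick-and-place, solder. The basis is B = [[3,2],[2,6]] with det 14.
Per unit increase in pick-and-place, x* moves by d = (0.4286, -0.1429).
The basis stays optimal until packaging becomes binding; allowable increase = 4.2 hr.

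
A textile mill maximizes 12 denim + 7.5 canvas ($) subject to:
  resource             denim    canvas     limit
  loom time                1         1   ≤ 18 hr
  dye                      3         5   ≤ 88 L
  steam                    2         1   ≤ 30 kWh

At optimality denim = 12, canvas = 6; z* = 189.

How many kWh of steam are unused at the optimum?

0

steam used = 2·12 + 1·6 = 30; slack = 30 − 30 = 0.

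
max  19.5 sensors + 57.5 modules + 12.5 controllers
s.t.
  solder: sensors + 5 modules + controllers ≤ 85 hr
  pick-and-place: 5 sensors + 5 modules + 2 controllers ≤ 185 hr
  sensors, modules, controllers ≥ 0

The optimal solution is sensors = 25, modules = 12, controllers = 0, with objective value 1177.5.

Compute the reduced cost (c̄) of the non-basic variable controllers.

-1

At the optimum: solder uses 85 of 85 (binding); pick-and-place uses 185 of 185 (binding).
From A_Bᵀ y = c: 1·y_solder + 5·y_pick-and-place = 19.5; 5·y_solder + 5·y_pick-and-place = 57.5.
→ y_solder = 9.5 and y_pick-and-place = 2.
Reduced cost of controllers: c₃ − yᵀa₃ = 12.5 − (9.5·1 + 2·2) = 12.5 − 13.5 = -1.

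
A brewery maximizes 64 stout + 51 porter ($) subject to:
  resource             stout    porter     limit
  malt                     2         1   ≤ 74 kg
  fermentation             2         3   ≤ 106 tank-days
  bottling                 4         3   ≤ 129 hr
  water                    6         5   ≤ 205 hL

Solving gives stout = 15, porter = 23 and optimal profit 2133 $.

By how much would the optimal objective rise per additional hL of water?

6

At the optimum: malt uses 53 of 74 (slack = 21); fermentation uses 99 of 106 (slack = 7); bottling uses 129 of 129 (binding); water uses 205 of 205 (binding).
Since malt, fermentation are not tight, their duals are 0.
The binding rows give the dual system: 4·y_bottling + 6·y_water = 64 and 3·y_bottling + 5·y_water = 51.
Solving: y_bottling = 7, y_water = 6.
Shadow price of water = 6.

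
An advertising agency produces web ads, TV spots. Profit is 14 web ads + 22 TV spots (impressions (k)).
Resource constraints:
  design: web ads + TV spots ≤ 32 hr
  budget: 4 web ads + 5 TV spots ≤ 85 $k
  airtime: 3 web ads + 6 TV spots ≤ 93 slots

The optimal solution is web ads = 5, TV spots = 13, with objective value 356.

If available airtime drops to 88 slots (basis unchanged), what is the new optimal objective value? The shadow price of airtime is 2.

Δb = -5, so new z* = 356 + (2)·(-5) = 356 − 10 = 346.

346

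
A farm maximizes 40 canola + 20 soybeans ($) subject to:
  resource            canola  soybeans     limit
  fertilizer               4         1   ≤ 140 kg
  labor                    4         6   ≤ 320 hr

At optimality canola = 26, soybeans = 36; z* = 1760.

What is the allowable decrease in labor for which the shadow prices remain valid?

Binding constraints: fertilizer, labor. The basis is B = [[4,1],[4,6]] with det 20.
Per unit decrease in labor, x* moves by d = (0.05, -0.2).
The basis stays optimal until soybeans reaches 0; allowable decrease = 180 hr.

180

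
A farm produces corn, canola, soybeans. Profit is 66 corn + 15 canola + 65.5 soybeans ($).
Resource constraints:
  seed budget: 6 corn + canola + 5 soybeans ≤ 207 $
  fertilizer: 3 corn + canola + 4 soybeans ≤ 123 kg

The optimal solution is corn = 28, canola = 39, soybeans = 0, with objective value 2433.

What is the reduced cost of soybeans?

Both seed budget and fertilizer are binding at x*.
Dual feasibility on the basic columns requires 6·y_seed budget + 3·y_fertilizer = 66, 1·y_seed budget + 1·y_fertilizer = 15.
→ y_seed budget = 7 and y_fertilizer = 8.
Reduced cost of soybeans: c₃ − yᵀa₃ = 65.5 − (7·5 + 8·4) = 65.5 − 67 = -1.5.

-1.5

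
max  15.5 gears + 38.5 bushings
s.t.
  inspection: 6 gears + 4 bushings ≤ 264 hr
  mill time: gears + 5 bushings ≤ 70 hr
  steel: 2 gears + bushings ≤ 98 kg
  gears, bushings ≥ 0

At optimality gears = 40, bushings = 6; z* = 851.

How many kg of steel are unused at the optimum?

steel used = 2·40 + 1·6 = 86; slack = 98 − 86 = 12.

12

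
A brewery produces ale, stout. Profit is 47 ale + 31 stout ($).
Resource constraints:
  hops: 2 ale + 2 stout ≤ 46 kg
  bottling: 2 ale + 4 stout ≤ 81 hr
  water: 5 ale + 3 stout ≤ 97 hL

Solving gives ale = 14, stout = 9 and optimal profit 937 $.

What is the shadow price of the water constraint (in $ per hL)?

Check each constraint at x*: hops 46/46 (tight); bottling 64/81 (slack 17); water 97/97 (tight).
Slack constraints have shadow price 0 (complementary slackness).
The binding rows give the dual system: 2·y_hops + 5·y_water = 47 and 2·y_hops + 3·y_water = 31.
This yields shadow prices y_hops = 3.5, y_water = 8.
Shadow price of water = 8.

8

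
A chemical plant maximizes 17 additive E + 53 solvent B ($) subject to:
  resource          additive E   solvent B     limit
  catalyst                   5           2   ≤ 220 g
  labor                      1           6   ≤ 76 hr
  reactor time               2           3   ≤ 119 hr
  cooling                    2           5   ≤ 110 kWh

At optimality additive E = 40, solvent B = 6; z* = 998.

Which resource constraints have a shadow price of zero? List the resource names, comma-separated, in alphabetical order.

catalyst, reactor time

catalyst: 212/220 (slack 8)
labor: 76/76 (binding)
reactor time: 98/119 (slack 21)
cooling: 110/110 (binding)
By complementary slackness, a constraint with positive slack has shadow price 0 → catalyst, reactor time.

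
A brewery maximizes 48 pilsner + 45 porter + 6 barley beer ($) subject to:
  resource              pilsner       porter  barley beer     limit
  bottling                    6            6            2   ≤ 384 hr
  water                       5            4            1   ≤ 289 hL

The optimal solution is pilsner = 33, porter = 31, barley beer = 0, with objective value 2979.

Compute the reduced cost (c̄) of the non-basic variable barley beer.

-8

Both bottling and water are binding at x*.
The binding rows give the dual system: 6·y_bottling + 5·y_water = 48 and 6·y_bottling + 4·y_water = 45.
→ y_bottling = 5.5 and y_water = 3.
Reduced cost of barley beer: c₃ − yᵀa₃ = 6 − (5.5·2 + 3·1) = 6 − 14 = -8.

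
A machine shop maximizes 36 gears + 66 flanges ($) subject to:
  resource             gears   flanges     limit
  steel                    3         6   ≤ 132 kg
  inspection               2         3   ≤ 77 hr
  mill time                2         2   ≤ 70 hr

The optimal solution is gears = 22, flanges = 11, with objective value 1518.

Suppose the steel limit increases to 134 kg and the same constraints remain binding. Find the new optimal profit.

1534

At the optimum: steel uses 132 of 132 (binding); inspection uses 77 of 77 (binding); mill time uses 66 of 70 (slack = 4).
Slack constraints have shadow price 0 (complementary slackness).
Dual feasibility on the basic columns requires 3·y_steel + 2·y_inspection = 36, 6·y_steel + 3·y_inspection = 66.
This yields shadow prices y_steel = 8, y_inspection = 6.
Δz = y_steel·Δb = 8 × (2) = 16, so new z* = 1518 + 16 = 1534.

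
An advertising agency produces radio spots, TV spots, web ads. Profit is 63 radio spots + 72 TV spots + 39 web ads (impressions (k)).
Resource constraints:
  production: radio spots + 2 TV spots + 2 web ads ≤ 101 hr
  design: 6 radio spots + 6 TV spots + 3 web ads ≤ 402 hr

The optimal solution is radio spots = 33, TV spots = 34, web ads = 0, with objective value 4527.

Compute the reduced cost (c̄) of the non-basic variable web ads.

-6

Check each constraint at x*: production 101/101 (tight); design 402/402 (tight).
The binding rows give the dual system: 1·y_production + 6·y_design = 63 and 2·y_production + 6·y_design = 72.
Solving: y_production = 9, y_design = 9.
Reduced cost of web ads: c₃ − yᵀa₃ = 39 − (9·2 + 9·3) = 39 − 45 = -6.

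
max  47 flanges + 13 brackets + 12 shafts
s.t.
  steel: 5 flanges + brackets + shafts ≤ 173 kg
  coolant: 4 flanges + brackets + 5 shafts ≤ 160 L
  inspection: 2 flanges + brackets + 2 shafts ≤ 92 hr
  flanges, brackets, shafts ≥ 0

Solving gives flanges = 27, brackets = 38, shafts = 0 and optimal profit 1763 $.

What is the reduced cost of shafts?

-7

Check each constraint at x*: steel 173/173 (tight); coolant 146/160 (slack 14); inspection 92/92 (tight).
By complementary slackness, y = 0 for the non-binding constraint.
Dual feasibility on the basic columns requires 5·y_steel + 2·y_inspection = 47, 1·y_steel + 1·y_inspection = 13.
Solving: y_steel = 7, y_inspection = 6.
Reduced cost of shafts: c₃ − yᵀa₃ = 12 − (7·1 + 6·2) = 12 − 19 = -7.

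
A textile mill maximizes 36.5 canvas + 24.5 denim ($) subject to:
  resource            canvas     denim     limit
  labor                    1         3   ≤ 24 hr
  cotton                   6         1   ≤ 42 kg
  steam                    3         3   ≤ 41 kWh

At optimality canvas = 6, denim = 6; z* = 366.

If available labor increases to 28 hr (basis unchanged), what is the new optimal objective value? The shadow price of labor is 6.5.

Δb = 4, so new z* = 366 + (6.5)·(4) = 366 + 26 = 392.

392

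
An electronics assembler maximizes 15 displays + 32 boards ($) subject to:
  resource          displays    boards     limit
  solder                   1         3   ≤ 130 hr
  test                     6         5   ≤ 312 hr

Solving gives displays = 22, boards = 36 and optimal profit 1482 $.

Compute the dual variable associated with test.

1

At the optimum: solder uses 130 of 130 (binding); test uses 312 of 312 (binding).
The binding rows give the dual system: 1·y_solder + 6·y_test = 15 and 3·y_solder + 5·y_test = 32.
→ y_solder = 9 and y_test = 1.
Shadow price of test = 1.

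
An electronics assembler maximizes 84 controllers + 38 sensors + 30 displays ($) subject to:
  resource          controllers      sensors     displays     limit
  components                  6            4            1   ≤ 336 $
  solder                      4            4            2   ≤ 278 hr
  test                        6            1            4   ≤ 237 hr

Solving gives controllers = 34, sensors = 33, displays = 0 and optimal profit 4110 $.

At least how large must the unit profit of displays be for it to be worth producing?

At the optimum: components uses 336 of 336 (binding); solder uses 268 of 278 (slack = 10); test uses 237 of 237 (binding).
By complementary slackness, y = 0 for the non-binding constraint.
From A_Bᵀ y = c: 6·y_components + 6·y_test = 84; 4·y_components + 1·y_test = 38.
This yields shadow prices y_components = 8, y_test = 6.
displays enters the basis when its profit ≥ yᵀa₃ = 8·1 + 6·4 = 32.

32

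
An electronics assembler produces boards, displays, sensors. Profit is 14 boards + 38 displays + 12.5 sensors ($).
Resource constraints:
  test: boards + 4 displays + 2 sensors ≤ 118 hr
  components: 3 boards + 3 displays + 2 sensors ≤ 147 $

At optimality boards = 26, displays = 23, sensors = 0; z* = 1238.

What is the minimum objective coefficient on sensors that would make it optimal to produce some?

Both test and components are binding at x*.
The binding rows give the dual system: 1·y_test + 3·y_components = 14 and 4·y_test + 3·y_components = 38.
This yields shadow prices y_test = 8, y_components = 2.
sensors enters the basis when its profit ≥ yᵀa₃ = 8·2 + 2·2 = 20.

20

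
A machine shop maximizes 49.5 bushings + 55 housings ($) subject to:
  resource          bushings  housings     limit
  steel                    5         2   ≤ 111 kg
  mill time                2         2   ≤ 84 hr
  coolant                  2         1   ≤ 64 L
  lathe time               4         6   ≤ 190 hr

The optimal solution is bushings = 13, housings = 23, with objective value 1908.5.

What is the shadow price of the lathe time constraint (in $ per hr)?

8

Binding: steel and lathe time. Non-binding: mill time (12 unused), coolant (15 unused).
Since mill time, coolant are not tight, their duals are 0.
Dual feasibility on the basic columns requires 5·y_steel + 4·y_lathe time = 49.5, 2·y_steel + 6·y_lathe time = 55.
→ y_steel = 3.5 and y_lathe time = 8.
Shadow price of lathe time = 8.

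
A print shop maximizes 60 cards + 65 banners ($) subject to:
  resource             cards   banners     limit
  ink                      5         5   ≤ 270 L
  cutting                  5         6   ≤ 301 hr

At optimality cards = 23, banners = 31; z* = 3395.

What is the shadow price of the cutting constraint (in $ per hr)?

At the optimum: ink uses 270 of 270 (binding); cutting uses 301 of 301 (binding).
From A_Bᵀ y = c: 5·y_ink + 5·y_cutting = 60; 5·y_ink + 6·y_cutting = 65.
This yields shadow prices y_ink = 7, y_cutting = 5.
Shadow price of cutting = 5.

5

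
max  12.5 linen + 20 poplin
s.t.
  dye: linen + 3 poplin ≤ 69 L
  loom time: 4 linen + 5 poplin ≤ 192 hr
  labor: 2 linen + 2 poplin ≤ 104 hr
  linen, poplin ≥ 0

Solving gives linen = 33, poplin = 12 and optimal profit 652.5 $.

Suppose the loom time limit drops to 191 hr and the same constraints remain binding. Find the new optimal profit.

At the optimum: dye uses 69 of 69 (binding); loom time uses 192 of 192 (binding); labor uses 90 of 104 (slack = 14).
Slack constraints have shadow price 0 (complementary slackness).
Dual feasibility on the basic columns requires 1·y_dye + 4·y_loom time = 12.5, 3·y_dye + 5·y_loom time = 20.
→ y_dye = 2.5 and y_loom time = 2.5.
Δz = y_loom time·Δb = 2.5 × (-1) = -2.5, so new z* = 652.5 − 2.5 = 650.

650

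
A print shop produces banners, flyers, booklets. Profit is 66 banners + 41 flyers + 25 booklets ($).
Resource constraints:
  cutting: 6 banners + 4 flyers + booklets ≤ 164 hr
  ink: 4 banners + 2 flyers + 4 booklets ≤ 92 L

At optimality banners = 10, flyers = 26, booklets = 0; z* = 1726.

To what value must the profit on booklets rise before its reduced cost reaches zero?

Both cutting and ink are binding at x*.
From A_Bᵀ y = c: 6·y_cutting + 4·y_ink = 66; 4·y_cutting + 2·y_ink = 41.
This yields shadow prices y_cutting = 8, y_ink = 4.5.
booklets enters the basis when its profit ≥ yᵀa₃ = 8·1 + 4.5·4 = 26.

26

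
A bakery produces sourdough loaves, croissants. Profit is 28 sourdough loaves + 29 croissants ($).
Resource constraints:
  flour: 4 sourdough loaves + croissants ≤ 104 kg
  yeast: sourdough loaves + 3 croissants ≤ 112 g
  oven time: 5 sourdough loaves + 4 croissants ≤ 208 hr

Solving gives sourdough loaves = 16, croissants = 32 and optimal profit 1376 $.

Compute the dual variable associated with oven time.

5

At the optimum: flour uses 96 of 104 (slack = 8); yeast uses 112 of 112 (binding); oven time uses 208 of 208 (binding).
By complementary slackness, y = 0 for the non-binding constraint.
The binding rows give the dual system: 1·y_yeast + 5·y_oven time = 28 and 3·y_yeast + 4·y_oven time = 29.
This yields shadow prices y_yeast = 3, y_oven time = 5.
Shadow price of oven time = 5.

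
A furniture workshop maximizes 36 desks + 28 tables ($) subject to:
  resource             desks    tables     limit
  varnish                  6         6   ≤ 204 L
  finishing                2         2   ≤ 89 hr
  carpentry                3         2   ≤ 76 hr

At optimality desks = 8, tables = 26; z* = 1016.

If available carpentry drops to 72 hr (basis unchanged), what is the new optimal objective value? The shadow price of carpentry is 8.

Δb = -4, so new z* = 1016 + (8)·(-4) = 1016 − 32 = 984.

984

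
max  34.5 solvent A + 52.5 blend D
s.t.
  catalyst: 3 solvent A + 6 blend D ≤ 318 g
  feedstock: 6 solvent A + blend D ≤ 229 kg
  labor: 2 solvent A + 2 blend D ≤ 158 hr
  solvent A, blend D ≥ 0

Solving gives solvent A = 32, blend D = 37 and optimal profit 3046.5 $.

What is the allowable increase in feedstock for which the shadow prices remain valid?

Binding constraints: catalyst, feedstock. The basis is B = [[3,6],[6,1]] with det -33.
Per unit increase in feedstock, x* moves by d = (0.1818, -0.0909).
The basis stays optimal until labor becomes binding; allowable increase = 110 kg.

110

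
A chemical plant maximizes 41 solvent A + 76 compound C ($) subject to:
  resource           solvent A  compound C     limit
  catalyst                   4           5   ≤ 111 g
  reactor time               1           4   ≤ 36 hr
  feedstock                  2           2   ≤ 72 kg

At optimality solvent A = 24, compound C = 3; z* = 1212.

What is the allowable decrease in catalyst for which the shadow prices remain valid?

Binding constraints: catalyst, reactor time. The basis is B = [[4,5],[1,4]] with det 11.
Per unit decrease in catalyst, x* moves by d = (-0.3636, 0.0909).
The basis stays optimal until solvent A reaches 0; allowable decrease = 66 g.

66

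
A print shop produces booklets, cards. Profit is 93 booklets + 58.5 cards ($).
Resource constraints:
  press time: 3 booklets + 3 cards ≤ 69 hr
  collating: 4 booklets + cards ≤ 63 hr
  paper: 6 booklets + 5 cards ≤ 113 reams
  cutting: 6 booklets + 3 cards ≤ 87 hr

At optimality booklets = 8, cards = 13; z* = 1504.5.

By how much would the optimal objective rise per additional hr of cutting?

9.5

Binding: paper and cutting. Non-binding: press time (6 unused), collating (18 unused).
Slack constraints have shadow price 0 (complementary slackness).
Dual feasibility on the basic columns requires 6·y_paper + 6·y_cutting = 93, 5·y_paper + 3·y_cutting = 58.5.
→ y_paper = 6 and y_cutting = 9.5.
Shadow price of cutting = 9.5.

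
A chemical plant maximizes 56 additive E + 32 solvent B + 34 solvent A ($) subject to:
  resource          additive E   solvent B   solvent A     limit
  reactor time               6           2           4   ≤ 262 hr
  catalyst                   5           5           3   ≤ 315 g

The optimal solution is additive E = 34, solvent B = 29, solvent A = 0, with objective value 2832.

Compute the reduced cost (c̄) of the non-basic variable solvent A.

-2

Check each constraint at x*: reactor time 262/262 (tight); catalyst 315/315 (tight).
Dual feasibility on the basic columns requires 6·y_reactor time + 5·y_catalyst = 56, 2·y_reactor time + 5·y_catalyst = 32.
This yields shadow prices y_reactor time = 6, y_catalyst = 4.
Reduced cost of solvent A: c₃ − yᵀa₃ = 34 − (6·4 + 4·3) = 34 − 36 = -2.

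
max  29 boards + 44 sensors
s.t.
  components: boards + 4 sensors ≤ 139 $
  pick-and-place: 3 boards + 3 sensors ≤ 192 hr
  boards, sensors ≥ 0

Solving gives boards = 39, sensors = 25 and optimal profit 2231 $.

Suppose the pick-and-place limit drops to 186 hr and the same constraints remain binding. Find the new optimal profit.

Check each constraint at x*: components 139/139 (tight); pick-and-place 192/192 (tight).
Dual feasibility on the basic columns requires 1·y_components + 3·y_pick-and-place = 29, 4·y_components + 3·y_pick-and-place = 44.
This yields shadow prices y_components = 5, y_pick-and-place = 8.
Δz = y_pick-and-place·Δb = 8 × (-6) = -48, so new z* = 2231 − 48 = 2183.

2183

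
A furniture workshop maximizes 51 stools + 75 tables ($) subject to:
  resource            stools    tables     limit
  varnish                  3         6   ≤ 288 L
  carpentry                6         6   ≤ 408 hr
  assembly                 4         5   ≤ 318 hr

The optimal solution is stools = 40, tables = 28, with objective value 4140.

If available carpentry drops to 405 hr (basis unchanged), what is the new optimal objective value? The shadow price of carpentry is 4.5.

Δb = -3, so new z* = 4140 + (4.5)·(-3) = 4140 − 13.5 = 4126.5.

4126.5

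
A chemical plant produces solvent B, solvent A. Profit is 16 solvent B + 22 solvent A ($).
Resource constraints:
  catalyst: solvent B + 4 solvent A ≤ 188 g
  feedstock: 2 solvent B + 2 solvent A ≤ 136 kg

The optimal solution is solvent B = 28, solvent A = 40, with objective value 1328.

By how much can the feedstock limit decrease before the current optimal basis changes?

Binding constraints: catalyst, feedstock. The basis is B = [[1,4],[2,2]] with det -6.
Per unit decrease in feedstock, x* moves by d = (-0.6667, 0.1667).
The basis stays optimal until solvent B reaches 0; allowable decrease = 42 kg.

42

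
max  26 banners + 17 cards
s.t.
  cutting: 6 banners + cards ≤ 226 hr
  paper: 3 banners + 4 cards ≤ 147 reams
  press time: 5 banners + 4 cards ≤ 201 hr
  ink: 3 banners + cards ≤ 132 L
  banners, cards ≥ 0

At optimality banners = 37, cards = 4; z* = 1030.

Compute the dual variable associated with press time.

Check each constraint at x*: cutting 226/226 (tight); paper 127/147 (slack 20); press time 201/201 (tight); ink 115/132 (slack 17).
Since paper, ink are not tight, their duals are 0.
Dual feasibility on the basic columns requires 6·y_cutting + 5·y_press time = 26, 1·y_cutting + 4·y_press time = 17.
This yields shadow prices y_cutting = 1, y_press time = 4.
Shadow price of press time = 4.

4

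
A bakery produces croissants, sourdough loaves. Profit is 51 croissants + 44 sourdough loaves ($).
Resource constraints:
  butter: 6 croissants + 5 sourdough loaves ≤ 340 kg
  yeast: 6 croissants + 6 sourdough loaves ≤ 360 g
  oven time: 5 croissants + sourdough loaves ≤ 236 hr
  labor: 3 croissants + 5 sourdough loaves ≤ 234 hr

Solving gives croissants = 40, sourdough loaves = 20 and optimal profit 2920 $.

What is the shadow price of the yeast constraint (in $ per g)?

Check each constraint at x*: butter 340/340 (tight); yeast 360/360 (tight); oven time 220/236 (slack 16); labor 220/234 (slack 14).
By complementary slackness, y = 0 for the non-binding constraints.
The binding rows give the dual system: 6·y_butter + 6·y_yeast = 51 and 5·y_butter + 6·y_yeast = 44.
Solving: y_butter = 7, y_yeast = 1.5.
Shadow price of yeast = 1.5.

1.5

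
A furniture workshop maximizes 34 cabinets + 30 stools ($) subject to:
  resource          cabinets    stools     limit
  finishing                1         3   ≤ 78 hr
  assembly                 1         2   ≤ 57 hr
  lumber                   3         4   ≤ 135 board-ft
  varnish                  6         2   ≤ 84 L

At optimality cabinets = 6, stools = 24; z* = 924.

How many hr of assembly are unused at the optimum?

assembly used = 1·6 + 2·24 = 54; slack = 57 − 54 = 3.

3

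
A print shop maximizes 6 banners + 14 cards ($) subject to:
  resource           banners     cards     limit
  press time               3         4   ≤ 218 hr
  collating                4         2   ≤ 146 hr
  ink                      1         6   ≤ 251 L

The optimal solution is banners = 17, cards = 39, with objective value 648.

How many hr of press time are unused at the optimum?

11

press time used = 3·17 + 4·39 = 207; slack = 218 − 207 = 11.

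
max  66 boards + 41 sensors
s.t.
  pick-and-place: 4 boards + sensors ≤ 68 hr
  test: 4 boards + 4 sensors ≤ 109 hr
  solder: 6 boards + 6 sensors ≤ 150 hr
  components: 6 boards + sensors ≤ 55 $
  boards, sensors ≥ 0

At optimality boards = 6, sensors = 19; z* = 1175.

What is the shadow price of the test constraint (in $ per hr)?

Binding: solder and components. Non-binding: pick-and-place (25 unused), test (9 unused).
Since pick-and-place, test are not tight, their duals are 0.
The binding rows give the dual system: 6·y_solder + 6·y_components = 66 and 6·y_solder + 1·y_components = 41.
Solving: y_solder = 6, y_components = 5.
Shadow price of test = 0.

0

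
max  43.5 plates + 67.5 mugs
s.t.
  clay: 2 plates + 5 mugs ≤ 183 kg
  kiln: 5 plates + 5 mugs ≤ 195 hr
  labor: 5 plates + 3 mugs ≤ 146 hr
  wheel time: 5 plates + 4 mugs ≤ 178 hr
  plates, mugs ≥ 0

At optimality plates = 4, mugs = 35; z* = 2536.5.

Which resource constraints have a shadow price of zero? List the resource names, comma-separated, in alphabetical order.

clay: 183/183 (binding)
kiln: 195/195 (binding)
labor: 125/146 (slack 21)
wheel time: 160/178 (slack 18)
By complementary slackness, a constraint with positive slack has shadow price 0 → labor, wheel time.

labor, wheel time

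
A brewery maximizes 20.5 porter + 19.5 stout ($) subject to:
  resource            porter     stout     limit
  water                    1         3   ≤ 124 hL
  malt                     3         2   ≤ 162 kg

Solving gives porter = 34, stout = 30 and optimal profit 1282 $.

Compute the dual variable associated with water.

At the optimum: water uses 124 of 124 (binding); malt uses 162 of 162 (binding).
Dual feasibility on the basic columns requires 1·y_water + 3·y_malt = 20.5, 3·y_water + 2·y_malt = 19.5.
This yields shadow prices y_water = 2.5, y_malt = 6.
Shadow price of water = 2.5.

2.5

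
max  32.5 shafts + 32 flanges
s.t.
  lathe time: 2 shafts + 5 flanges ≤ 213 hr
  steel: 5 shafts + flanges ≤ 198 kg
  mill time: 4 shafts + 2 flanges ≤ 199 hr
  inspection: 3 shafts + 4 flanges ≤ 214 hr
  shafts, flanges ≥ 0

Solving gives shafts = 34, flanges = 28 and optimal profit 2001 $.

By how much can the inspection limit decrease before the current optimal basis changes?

Binding constraints: steel, inspection. The basis is B = [[5,1],[3,4]] with det 17.
Per unit decrease in inspection, x* moves by d = (0.0588, -0.2941).
The basis stays optimal until flanges reaches 0; allowable decrease = 95.2 hr.

95.2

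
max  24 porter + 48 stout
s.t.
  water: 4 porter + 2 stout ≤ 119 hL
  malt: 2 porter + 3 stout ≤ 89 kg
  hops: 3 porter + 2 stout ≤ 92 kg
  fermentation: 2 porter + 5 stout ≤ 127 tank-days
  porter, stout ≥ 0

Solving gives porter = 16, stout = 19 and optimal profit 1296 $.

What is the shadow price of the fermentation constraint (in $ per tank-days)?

6

Check each constraint at x*: water 102/119 (slack 17); malt 89/89 (tight); hops 86/92 (slack 6); fermentation 127/127 (tight).
By complementary slackness, y = 0 for the non-binding constraints.
Dual feasibility on the basic columns requires 2·y_malt + 2·y_fermentation = 24, 3·y_malt + 5·y_fermentation = 48.
This yields shadow prices y_malt = 6, y_fermentation = 6.
Shadow price of fermentation = 6.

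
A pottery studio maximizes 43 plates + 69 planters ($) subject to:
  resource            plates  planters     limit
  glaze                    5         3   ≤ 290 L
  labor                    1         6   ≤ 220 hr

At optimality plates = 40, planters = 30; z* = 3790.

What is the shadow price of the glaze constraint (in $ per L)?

Both glaze and labor are binding at x*.
The binding rows give the dual system: 5·y_glaze + 1·y_labor = 43 and 3·y_glaze + 6·y_labor = 69.
→ y_glaze = 7 and y_labor = 8.
Shadow price of glaze = 7.

7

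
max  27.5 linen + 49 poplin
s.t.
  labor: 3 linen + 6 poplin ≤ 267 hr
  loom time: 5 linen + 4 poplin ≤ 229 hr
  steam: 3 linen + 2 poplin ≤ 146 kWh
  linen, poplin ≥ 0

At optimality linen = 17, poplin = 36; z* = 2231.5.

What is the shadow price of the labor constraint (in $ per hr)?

At the optimum: labor uses 267 of 267 (binding); loom time uses 229 of 229 (binding); steam uses 123 of 146 (slack = 23).
By complementary slackness, y = 0 for the non-binding constraint.
The binding rows give the dual system: 3·y_labor + 5·y_loom time = 27.5 and 6·y_labor + 4·y_loom time = 49.
→ y_labor = 7.5 and y_loom time = 1.
Shadow price of labor = 7.5.

7.5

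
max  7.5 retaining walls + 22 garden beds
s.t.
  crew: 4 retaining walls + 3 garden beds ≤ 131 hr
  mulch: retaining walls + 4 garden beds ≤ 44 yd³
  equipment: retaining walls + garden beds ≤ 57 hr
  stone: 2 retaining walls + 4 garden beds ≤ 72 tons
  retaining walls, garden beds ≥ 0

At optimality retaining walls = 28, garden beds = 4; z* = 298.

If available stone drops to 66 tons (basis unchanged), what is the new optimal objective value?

At the optimum: crew uses 124 of 131 (slack = 7); mulch uses 44 of 44 (binding); equipment uses 32 of 57 (slack = 25); stone uses 72 of 72 (binding).
Since crew, equipment are not tight, their duals are 0.
Dual feasibility on the basic columns requires 1·y_mulch + 2·y_stone = 7.5, 4·y_mulch + 4·y_stone = 22.
→ y_mulch = 3.5 and y_stone = 2.
Δz = y_stone·Δb = 2 × (-6) = -12, so new z* = 298 − 12 = 286.

286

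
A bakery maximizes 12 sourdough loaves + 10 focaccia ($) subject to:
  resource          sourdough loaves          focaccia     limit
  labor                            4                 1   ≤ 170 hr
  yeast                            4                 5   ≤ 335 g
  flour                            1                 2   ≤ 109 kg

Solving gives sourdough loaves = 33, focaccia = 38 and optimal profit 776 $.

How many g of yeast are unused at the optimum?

yeast used = 4·33 + 5·38 = 322; slack = 335 − 322 = 13.

13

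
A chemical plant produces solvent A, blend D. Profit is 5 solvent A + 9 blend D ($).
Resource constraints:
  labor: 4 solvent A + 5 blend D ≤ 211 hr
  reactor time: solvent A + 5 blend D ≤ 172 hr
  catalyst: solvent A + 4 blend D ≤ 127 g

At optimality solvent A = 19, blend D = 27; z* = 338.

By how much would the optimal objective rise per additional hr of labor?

1

Check each constraint at x*: labor 211/211 (tight); reactor time 154/172 (slack 18); catalyst 127/127 (tight).
Slack constraints have shadow price 0 (complementary slackness).
From A_Bᵀ y = c: 4·y_labor + 1·y_catalyst = 5; 5·y_labor + 4·y_catalyst = 9.
→ y_labor = 1 and y_catalyst = 1.
Shadow price of labor = 1.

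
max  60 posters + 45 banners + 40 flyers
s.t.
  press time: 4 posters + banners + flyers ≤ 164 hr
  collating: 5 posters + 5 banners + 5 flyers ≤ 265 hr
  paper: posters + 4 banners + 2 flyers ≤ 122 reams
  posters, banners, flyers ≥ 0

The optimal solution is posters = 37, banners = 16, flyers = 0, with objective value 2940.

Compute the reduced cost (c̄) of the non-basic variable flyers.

Check each constraint at x*: press time 164/164 (tight); collating 265/265 (tight); paper 101/122 (slack 21).
Since paper is not tight, its dual is 0.
The binding rows give the dual system: 4·y_press time + 5·y_collating = 60 and 1·y_press time + 5·y_collating = 45.
→ y_press time = 5 and y_collating = 8.
Reduced cost of flyers: c₃ − yᵀa₃ = 40 − (5·1 + 8·5) = 40 − 45 = -5.

-5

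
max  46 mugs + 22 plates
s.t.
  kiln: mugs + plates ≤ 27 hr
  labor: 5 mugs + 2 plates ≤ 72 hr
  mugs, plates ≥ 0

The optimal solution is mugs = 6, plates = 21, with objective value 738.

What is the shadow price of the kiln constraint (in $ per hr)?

6

Check each constraint at x*: kiln 27/27 (tight); labor 72/72 (tight).
From A_Bᵀ y = c: 1·y_kiln + 5·y_labor = 46; 1·y_kiln + 2·y_labor = 22.
Solving: y_kiln = 6, y_labor = 8.
Shadow price of kiln = 6.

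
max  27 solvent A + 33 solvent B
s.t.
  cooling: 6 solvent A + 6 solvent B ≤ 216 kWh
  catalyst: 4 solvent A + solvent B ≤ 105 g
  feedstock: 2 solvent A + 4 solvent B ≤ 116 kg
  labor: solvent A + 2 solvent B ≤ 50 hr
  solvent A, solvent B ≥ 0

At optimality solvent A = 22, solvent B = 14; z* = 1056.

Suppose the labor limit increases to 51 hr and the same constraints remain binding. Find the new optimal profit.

1062

Check each constraint at x*: cooling 216/216 (tight); catalyst 102/105 (slack 3); feedstock 100/116 (slack 16); labor 50/50 (tight).
Since catalyst, feedstock are not tight, their duals are 0.
Dual feasibility on the basic columns requires 6·y_cooling + 1·y_labor = 27, 6·y_cooling + 2·y_labor = 33.
Solving: y_cooling = 3.5, y_labor = 6.
Δz = y_labor·Δb = 6 × (1) = 6, so new z* = 1056 + 6 = 1062.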